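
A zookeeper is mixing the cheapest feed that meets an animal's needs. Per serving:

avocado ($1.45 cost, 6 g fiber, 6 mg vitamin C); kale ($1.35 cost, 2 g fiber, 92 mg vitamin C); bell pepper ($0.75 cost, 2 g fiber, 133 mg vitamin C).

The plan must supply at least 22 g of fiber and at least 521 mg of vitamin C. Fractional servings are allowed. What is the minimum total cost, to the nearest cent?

Minimising a linear cost over {fiber ≥ 22, vitamin C ≥ 521, servings ≥ 0} — the optimum is at a vertex, using one or two foods.
avocado only: max(22/6, 521/6) = 86.83 servings → $125.91.
kale only: max(22/2, 521/92) = 11 servings → $14.85.
bell pepper only: max(22/2, 521/133) = 11 servings → $8.25.
avocado + kale with both tight: 1.819 servings and 5.544 servings → $10.12.
avocado + bell pepper with both tight: 2.397 servings and 3.809 servings → $6.33.
kale + bell pepper: intersection lies outside the first quadrant.
The minimum over all feasible corners is $6.33.

$6.33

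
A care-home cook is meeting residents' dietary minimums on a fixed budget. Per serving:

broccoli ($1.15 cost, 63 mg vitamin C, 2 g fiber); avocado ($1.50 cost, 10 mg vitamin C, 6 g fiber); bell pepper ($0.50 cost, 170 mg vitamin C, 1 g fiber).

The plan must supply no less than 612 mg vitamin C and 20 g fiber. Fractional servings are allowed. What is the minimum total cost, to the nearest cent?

$5.86

Two binding constraints pin down two serving amounts, so the optimal mix uses at most two foods. The candidates are each food alone (scaled to the tighter of vitamin C/fiber) and each pair with both constraints tight.
broccoli only: max(612/63, 20/2) = 10 servings → $11.50.
avocado only: max(612/10, 20/6) = 61.2 servings → $91.80.
bell pepper only: max(612/170, 20/1) = 20 servings → $10.00.
broccoli + avocado with both tight: 9.698 servings and 0.1006 servings → $11.30.
broccoli + bell pepper: intersection lies outside the first quadrant.
avocado + bell pepper with both tight: 2.76 servings and 3.438 servings → $5.86.
Cheapest feasible corner: $5.86.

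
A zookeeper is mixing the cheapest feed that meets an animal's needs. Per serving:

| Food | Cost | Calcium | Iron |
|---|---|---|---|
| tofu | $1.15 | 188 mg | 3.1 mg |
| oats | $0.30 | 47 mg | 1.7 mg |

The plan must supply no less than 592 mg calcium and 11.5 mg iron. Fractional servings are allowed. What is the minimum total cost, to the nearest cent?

$3.64

An LP optimum is at a vertex; with two nutrient constraints at most two foods are used. Check each candidate.
tofu only: max(592/188, 11.5/3.1) = 3.71 servings → $4.27.
oats only: max(592/47, 11.5/1.7) = 12.6 servings → $3.78.
tofu + oats with both tight: 2.679 servings and 1.879 servings → $3.64.
So the least-cost plan costs $3.64.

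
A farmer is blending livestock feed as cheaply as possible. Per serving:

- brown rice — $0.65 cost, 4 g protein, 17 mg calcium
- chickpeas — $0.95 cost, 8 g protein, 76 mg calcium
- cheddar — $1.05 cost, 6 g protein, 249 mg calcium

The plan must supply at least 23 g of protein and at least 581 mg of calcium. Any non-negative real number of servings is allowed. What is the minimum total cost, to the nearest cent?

brown rice only: max(23/4, 581/17) = 34.18 servings → $22.21.
chickpeas only: max(23/8, 581/76) = 7.645 servings → $7.26.
cheddar only: max(23/6, 581/249) = 3.833 servings → $4.03.
brown rice + chickpeas: the both-tight solution has a negative serving — not a feasible corner.
brown rice + cheddar with both tight: 2.507 servings and 2.162 servings → $3.90.
chickpeas + cheddar with both tight: 1.459 servings and 1.888 servings → $3.37.
The minimum over all feasible corners is $3.37.

$3.37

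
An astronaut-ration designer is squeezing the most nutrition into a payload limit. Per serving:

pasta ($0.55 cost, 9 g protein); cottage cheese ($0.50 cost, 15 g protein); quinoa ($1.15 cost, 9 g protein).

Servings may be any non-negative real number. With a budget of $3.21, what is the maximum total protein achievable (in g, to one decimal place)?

Protein per dollar: cottage cheese 30, pasta 16.36, quinoa 7.826.
With no serving limits, spend the whole cost allowance on cottage cheese: $3.21 / $0.50 × 15 g = 96.3 g.

96.3 g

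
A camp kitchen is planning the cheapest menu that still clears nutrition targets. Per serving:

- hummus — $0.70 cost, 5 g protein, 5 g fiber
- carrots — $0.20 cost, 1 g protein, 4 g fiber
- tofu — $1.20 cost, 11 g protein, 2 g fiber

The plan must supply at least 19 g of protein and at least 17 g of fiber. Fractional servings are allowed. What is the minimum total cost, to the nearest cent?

$2.40

This is a tiny linear program; its minimum lies at a vertex of the feasible set. List the vertices and price them.
hummus only: max(19/5, 17/5) = 3.8 servings → $2.66.
carrots only: max(19/1, 17/4) = 19 servings → $3.80.
tofu only: max(19/11, 17/2) = 8.5 servings → $10.20.
hummus + carrots: the both-tight solution has a negative serving — not a feasible corner.
hummus + tofu with both tight: 3.311 servings and 0.2222 servings → $2.58.
carrots + tofu with both tight: 3.548 servings and 1.405 servings → $2.40.
Cheapest feasible corner: $2.40.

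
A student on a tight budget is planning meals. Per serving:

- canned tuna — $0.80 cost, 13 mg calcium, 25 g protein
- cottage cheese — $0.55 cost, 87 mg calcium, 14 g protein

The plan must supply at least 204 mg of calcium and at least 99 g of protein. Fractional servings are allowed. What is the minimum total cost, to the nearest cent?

canned tuna only: max(204/13, 99/25) = 15.69 servings → $12.55.
cottage cheese only: max(204/87, 99/14) = 7.071 servings → $3.89.
canned tuna + cottage cheese with both tight: 2.889 servings and 1.913 servings → $3.36.
Cheapest feasible corner: $3.36.

$3.36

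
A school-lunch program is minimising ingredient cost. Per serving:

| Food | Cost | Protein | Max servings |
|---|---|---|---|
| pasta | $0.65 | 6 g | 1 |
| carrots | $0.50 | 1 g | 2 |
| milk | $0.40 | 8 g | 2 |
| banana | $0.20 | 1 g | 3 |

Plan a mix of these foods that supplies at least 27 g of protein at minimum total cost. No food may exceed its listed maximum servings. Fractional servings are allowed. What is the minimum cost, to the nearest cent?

$3.05

Cost per g of protein: milk $0.0500, pasta $0.1083, banana $0.2000, carrots $0.5000.
Take 2 servings of milk: +16.0 g protein for $0.80 (total $0.80, still need 11.0 g).
Take 1 serving of pasta: +6.0 g protein for $0.65 (total $1.45, still need 5.0 g).
Take 3 servings of banana: +3.0 g protein for $0.60 (total $2.05, still need 2.0 g).
Take 2 servings of carrots: +2.0 g protein for $1.00 (total $3.05, still need 0.0 g).
Greedy by cheapest-per-g is optimal for a single linear constraint, so the minimum cost is $3.05.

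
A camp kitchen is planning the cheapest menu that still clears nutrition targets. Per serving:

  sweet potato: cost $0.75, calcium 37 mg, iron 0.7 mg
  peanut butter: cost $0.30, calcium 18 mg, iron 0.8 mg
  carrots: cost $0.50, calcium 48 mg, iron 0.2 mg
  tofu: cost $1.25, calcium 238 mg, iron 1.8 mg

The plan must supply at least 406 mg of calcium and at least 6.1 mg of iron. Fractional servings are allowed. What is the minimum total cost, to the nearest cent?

sweet potato only: max(406/37, 6.1/0.7) = 10.97 servings → $8.23.
peanut butter only: max(406/18, 6.1/0.8) = 22.56 servings → $6.77.
carrots only: max(406/48, 6.1/0.2) = 30.5 servings → $15.25.
tofu only: max(406/238, 6.1/1.8) = 3.389 servings → $4.24.
sweet potato + peanut butter with both targets exact would need a negative amount; discard.
sweet potato + carrots with both tight: 8.076 servings and 2.233 servings → $7.17.
sweet potato + tofu with both tight: 7.21 servings and 0.585 servings → $6.14.
peanut butter + carrots with both tight: 6.08 servings and 6.178 servings → $4.91.
peanut butter + tofu with both tight: 4.563 servings and 1.361 servings → $3.07.
carrots + tofu: intersection lies outside the first quadrant.
Cheapest feasible corner: $3.07.

$3.07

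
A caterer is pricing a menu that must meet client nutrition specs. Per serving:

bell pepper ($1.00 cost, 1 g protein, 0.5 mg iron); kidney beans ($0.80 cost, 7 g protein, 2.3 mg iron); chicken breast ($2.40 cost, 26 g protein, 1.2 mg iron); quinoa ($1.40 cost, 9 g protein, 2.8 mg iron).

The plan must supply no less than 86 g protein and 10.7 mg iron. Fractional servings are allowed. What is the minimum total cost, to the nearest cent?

$8.46

An LP optimum is at a vertex; with two nutrient constraints at most two foods are used. Check each candidate.
bell pepper only: max(86/1, 10.7/0.5) = 86 servings → $86.00.
kidney beans only: max(86/7, 10.7/2.3) = 12.29 servings → $9.83.
chicken breast only: max(86/26, 10.7/1.2) = 8.917 servings → $21.40.
quinoa only: max(86/9, 10.7/2.8) = 9.556 servings → $13.38.
bell pepper + kidney beans with both targets exact would need a negative amount; discard.
bell pepper + chicken breast with both tight: 14.83 servings and 2.737 servings → $21.40.
bell pepper + quinoa: intersection lies outside the first quadrant.
kidney beans + chicken breast with both tight: 3.405 servings and 2.391 servings → $8.46.
kidney beans + quinoa: the both-tight solution has a negative serving — not a feasible corner.
chicken breast + quinoa with both tight: 2.331 servings and 2.823 servings → $9.55.
Cheapest feasible corner: $8.46.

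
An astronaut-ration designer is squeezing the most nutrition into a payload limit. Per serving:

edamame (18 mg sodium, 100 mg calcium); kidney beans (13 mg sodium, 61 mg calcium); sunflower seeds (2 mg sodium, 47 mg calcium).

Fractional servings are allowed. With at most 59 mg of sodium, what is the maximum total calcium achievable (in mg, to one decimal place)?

1386.5 mg

Calcium per mg sodium: sunflower seeds 23.5, edamame 5.556, kidney beans 4.692.
With no serving limits, spend the whole sodium allowance on sunflower seeds: 59 mg / 2 mg × 47 mg = 1386.5 mg.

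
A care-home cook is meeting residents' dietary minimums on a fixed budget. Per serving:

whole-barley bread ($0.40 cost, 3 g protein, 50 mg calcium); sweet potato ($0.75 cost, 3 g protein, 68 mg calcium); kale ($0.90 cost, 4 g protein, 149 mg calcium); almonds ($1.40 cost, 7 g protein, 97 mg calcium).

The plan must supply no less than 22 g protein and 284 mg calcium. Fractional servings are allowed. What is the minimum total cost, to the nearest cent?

$2.93

Two binding constraints pin down two serving amounts, so the optimal mix uses at most two foods. The candidates are each food alone (scaled to the tighter of protein/calcium) and each pair with both constraints tight.
whole-barley bread only: max(22/3, 284/50) = 7.333 servings → $2.93.
sweet potato only: max(22/3, 284/68) = 7.333 servings → $5.50.
kale only: max(22/4, 284/149) = 5.5 servings → $4.95.
almonds only: max(22/7, 284/97) = 3.143 servings → $4.40.
whole-barley bread + sweet potato: intersection lies outside the first quadrant.
whole-barley bread + kale: intersection lies outside the first quadrant.
whole-barley bread + almonds with both targets exact would need a negative amount; discard.
sweet potato + kale: the both-tight solution has a negative serving — not a feasible corner.
sweet potato + almonds: the both-tight solution has a negative serving — not a feasible corner.
kale + almonds with both targets exact would need a negative amount; discard.
Cheapest feasible corner: $2.93.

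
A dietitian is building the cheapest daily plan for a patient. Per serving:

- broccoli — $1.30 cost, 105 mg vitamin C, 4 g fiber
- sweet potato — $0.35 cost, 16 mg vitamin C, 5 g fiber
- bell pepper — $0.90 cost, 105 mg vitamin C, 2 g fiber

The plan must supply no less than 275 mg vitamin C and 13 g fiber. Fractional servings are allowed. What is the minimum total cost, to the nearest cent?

$2.71

Check every corner: each single food scaled to meet both minima, and each pair solved so both constraints bind.
broccoli only: max(275/105, 13/4) = 3.25 servings → $4.22.
sweet potato only: max(275/16, 13/5) = 17.19 servings → $6.02.
bell pepper only: max(275/105, 13/2) = 6.5 servings → $5.85.
broccoli + sweet potato with both tight: 2.531 servings and 0.5748 servings → $3.49.
broccoli + bell pepper: the both-tight solution has a negative serving — not a feasible corner.
sweet potato + bell pepper with both tight: 1.653 servings and 2.367 servings → $2.71.
The minimum over all feasible corners is $2.71.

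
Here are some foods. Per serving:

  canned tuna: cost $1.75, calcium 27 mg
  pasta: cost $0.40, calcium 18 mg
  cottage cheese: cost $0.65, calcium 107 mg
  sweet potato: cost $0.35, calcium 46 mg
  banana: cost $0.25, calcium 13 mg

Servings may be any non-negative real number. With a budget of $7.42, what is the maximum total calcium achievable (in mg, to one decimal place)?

Calcium per dollar: cottage cheese 164.6, sweet potato 131.4, banana 52, pasta 45, canned tuna 15.43.
With no serving limits, spend the whole cost allowance on cottage cheese: $7.42 / $0.65 × 107 mg = 1221.4 mg.

1221.4 mg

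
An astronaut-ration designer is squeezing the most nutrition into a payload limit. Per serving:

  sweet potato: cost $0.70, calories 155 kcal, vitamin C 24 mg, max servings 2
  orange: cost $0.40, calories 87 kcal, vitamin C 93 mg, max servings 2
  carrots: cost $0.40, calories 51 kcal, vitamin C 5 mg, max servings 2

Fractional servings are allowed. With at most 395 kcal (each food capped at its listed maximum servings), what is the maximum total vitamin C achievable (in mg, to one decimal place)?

Vitamin C per kcal: orange 1.069, sweet potato 0.1548, carrots 0.09804.
Take 2 servings of orange: uses 174 kcal, +186.0 mg vitamin C (running total 186.0 mg).
Take 1.426 servings of sweet potato: uses 221 kcal, +34.2 mg vitamin C (running total 220.2 mg).
Filling greedily by vitamin C-per-kcal is optimal for one linear limit, giving 220.2 mg.

220.2 mg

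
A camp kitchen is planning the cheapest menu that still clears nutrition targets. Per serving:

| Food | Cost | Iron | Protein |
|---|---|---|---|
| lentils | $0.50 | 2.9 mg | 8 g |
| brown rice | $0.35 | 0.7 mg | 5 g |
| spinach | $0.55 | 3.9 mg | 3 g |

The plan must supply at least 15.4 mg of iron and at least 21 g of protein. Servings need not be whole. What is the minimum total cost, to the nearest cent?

For a min-cost LP with two ≥-constraints, a basic feasible solution has at most two positive variables.
lentils only: max(15.4/2.9, 21/8) = 5.31 servings → $2.66.
brown rice only: max(15.4/0.7, 21/5) = 22 servings → $7.70.
spinach only: max(15.4/3.9, 21/3) = 7 servings → $3.85.
lentils + brown rice with both targets exact would need a negative amount; discard.
lentils + spinach with both tight: 1.587 servings and 2.769 servings → $2.32.
brown rice + spinach with both tight: 2.052 servings and 3.58 servings → $2.69.
Cheapest feasible corner: $2.32.

$2.32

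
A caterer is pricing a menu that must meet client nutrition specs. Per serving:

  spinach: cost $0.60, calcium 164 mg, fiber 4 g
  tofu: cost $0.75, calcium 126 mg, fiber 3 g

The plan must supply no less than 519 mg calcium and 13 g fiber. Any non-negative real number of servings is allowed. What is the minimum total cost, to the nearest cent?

$1.95

For a min-cost LP with two ≥-constraints, a basic feasible solution has at most two positive variables.
spinach only: max(519/164, 13/4) = 3.25 servings → $1.95.
tofu only: max(519/126, 13/3) = 4.333 servings → $3.25.
spinach + tofu: intersection lies outside the first quadrant.
Cheapest feasible corner: $1.95.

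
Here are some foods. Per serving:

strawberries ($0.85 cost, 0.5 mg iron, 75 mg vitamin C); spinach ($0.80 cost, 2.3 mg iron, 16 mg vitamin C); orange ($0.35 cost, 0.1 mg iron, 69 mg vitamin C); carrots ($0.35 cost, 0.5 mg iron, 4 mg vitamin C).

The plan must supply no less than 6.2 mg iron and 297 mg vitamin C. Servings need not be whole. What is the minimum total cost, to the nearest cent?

$3.33

Check every corner: each single food scaled to meet both minima, and each pair solved so both constraints bind.
strawberries only: max(6.2/0.5, 297/75) = 12.4 servings → $10.54.
spinach only: max(6.2/2.3, 297/16) = 18.56 servings → $14.85.
orange only: max(6.2/0.1, 297/69) = 62 servings → $21.70.
carrots only: max(6.2/0.5, 297/4) = 74.25 servings → $25.99.
strawberries + spinach with both tight: 3.55 servings and 1.924 servings → $4.56.
strawberries + orange: intersection lies outside the first quadrant.
strawberries + carrots with both tight: 3.485 servings and 8.915 servings → $6.08.
spinach + orange with both tight: 2.534 servings and 3.717 servings → $3.33.
spinach + carrots: intersection lies outside the first quadrant.
orange + carrots with both tight: 3.628 servings and 11.67 servings → $5.36.
The minimum over all feasible corners is $3.33.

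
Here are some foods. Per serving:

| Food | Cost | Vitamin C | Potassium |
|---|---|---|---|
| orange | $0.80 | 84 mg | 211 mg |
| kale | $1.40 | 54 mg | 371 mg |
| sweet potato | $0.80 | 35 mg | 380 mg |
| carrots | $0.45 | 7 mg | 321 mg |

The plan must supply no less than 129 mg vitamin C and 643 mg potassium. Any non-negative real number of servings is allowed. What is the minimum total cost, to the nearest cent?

Check every corner: each single food scaled to meet both minima, and each pair solved so both constraints bind.
orange only: max(129/84, 643/211) = 3.047 servings → $2.44.
kale only: max(129/54, 643/371) = 2.389 servings → $3.34.
sweet potato only: max(129/35, 643/380) = 3.686 servings → $2.95.
carrots only: max(129/7, 643/321) = 18.43 servings → $8.29.
orange + kale with both tight: 0.6645 servings and 1.355 servings → $2.43.
orange + sweet potato with both tight: 1.081 servings and 1.092 servings → $1.74.
orange + carrots with both tight: 1.448 servings and 1.051 servings → $1.63.
kale + sweet potato: intersection lies outside the first quadrant.
kale + carrots: intersection lies outside the first quadrant.
sweet potato + carrots: intersection lies outside the first quadrant.
The minimum over all feasible corners is $1.63.

$1.63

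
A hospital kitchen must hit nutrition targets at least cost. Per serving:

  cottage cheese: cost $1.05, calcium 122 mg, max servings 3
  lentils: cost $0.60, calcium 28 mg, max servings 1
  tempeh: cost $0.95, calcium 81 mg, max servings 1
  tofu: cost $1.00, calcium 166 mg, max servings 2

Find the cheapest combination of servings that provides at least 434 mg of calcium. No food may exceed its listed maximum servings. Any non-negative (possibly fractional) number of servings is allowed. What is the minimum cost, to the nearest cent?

$2.88

Cost per mg of calcium: tofu $0.0060, cottage cheese $0.0086, tempeh $0.0117, lentils $0.0214.
Take 2 servings of tofu: +332.0 mg calcium for $2.00 (total $2.00, still need 102.0 mg).
Take 0.8361 servings of cottage cheese: +102.0 mg calcium for $0.88 (total $2.88, still need 0.0 mg).
Greedy by cheapest-per-mg is optimal for a single linear constraint, so the minimum cost is $2.88.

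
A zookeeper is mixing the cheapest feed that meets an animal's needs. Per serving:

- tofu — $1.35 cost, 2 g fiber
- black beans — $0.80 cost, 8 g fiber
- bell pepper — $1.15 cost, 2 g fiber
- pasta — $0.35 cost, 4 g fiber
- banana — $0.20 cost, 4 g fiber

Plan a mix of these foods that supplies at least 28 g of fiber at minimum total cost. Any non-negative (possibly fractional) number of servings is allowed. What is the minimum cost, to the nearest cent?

Cost per g of fiber: banana $0.0500, pasta $0.0875, black beans $0.1000, bell pepper $0.5750, tofu $0.6750.
With no serving limits, use only banana: 28 g / 4 g = 7 servings × $0.20 = $1.40.

$1.40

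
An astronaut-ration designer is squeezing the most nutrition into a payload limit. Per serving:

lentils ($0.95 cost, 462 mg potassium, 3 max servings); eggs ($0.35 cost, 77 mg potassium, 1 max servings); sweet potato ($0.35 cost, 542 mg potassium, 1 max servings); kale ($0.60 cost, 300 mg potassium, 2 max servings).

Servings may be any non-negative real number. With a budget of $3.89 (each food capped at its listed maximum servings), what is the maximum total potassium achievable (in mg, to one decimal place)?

Potassium per dollar: sweet potato 1549, kale 500, lentils 486.3, eggs 220.
Take 1 serving of sweet potato: spends $0.35, +542.0 mg potassium (running total 542.0 mg).
Take 2 servings of kale: spends $1.20, +600.0 mg potassium (running total 1142.0 mg).
Take 2.463 servings of lentils: spends $2.34, +1138.0 mg potassium (running total 2280.0 mg).
Filling greedily by potassium-per-dollar is optimal for one linear limit, giving 2280.0 mg.

2280.0 mg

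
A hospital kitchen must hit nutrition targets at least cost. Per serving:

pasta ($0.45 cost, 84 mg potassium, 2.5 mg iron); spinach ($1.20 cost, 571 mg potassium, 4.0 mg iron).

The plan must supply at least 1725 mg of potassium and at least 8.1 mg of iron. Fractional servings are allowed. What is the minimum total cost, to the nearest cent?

Two binding constraints pin down two serving amounts, so the optimal mix uses at most two foods. The candidates are each food alone (scaled to the tighter of potassium/iron) and each pair with both constraints tight.
pasta only: max(1725/84, 8.1/2.5) = 20.54 servings → $9.24.
spinach only: max(1725/571, 8.1/4.0) = 3.021 servings → $3.63.
pasta + spinach: the both-tight solution has a negative serving — not a feasible corner.
Cheapest feasible corner: $3.63.

$3.63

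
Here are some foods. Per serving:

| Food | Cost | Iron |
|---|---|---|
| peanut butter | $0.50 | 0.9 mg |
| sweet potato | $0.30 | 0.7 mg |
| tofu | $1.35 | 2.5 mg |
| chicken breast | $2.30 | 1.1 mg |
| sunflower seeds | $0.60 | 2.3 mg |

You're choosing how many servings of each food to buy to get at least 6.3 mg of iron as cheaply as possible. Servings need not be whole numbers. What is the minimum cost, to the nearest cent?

$1.64

Cost per mg of iron: sunflower seeds $0.2609, sweet potato $0.4286, tofu $0.5400, peanut butter $0.5556, chicken breast $2.0909.
With no serving limits, use only sunflower seeds: 6.3 mg / 2.3 mg = 2.739 servings × $0.60 = $1.64.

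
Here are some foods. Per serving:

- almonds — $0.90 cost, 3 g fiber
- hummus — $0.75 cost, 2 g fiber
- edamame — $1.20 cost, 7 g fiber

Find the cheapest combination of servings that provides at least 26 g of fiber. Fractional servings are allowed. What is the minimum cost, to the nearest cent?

Cost per g of fiber: edamame $0.1714, almonds $0.3000, hummus $0.3750.
With no serving limits, use only edamame: 26 g / 7 g = 3.714 servings × $1.20 = $4.46.

$4.46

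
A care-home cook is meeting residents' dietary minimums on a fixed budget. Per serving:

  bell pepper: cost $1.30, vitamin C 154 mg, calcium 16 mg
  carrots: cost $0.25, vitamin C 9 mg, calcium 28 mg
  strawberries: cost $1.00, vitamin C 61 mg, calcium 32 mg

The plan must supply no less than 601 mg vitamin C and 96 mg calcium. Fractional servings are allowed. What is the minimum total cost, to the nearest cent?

$5.29

Two binding constraints pin down two serving amounts, so the optimal mix uses at most two foods. The candidates are each food alone (scaled to the tighter of vitamin C/calcium) and each pair with both constraints tight.
bell pepper only: max(601/154, 96/16) = 6 servings → $7.80.
carrots only: max(601/9, 96/28) = 66.78 servings → $16.69.
strawberries only: max(601/61, 96/32) = 9.852 servings → $9.85.
bell pepper + carrots with both tight: 3.83 servings and 1.24 servings → $5.29.
bell pepper + strawberries with both tight: 3.385 servings and 1.308 servings → $5.71.
carrots + strawberries with both targets exact would need a negative amount; discard.
The minimum over all feasible corners is $5.29.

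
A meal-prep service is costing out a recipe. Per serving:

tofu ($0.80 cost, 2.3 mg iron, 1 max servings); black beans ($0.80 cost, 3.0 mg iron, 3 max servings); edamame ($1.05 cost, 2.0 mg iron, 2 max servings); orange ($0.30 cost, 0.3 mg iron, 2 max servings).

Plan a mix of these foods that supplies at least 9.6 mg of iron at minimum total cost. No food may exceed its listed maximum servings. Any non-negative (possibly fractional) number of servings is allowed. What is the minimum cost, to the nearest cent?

$2.61

Cost per mg of iron: black beans $0.2667, tofu $0.3478, edamame $0.5250, orange $1.0000.
Take 3 servings of black beans: +9.0 mg iron for $2.40 (total $2.40, still need 0.6 mg).
Take 0.2609 servings of tofu: +0.6 mg iron for $0.21 (total $2.61, still need 0.0 mg).
Greedy by cheapest-per-mg is optimal for a single linear constraint, so the minimum cost is $2.61.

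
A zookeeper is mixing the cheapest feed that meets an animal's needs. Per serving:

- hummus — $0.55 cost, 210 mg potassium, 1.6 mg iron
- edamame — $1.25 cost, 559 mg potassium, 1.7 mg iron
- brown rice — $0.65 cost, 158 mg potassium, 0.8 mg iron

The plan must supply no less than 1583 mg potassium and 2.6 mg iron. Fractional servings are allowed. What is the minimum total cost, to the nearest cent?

For a min-cost LP with two ≥-constraints, a basic feasible solution has at most two positive variables.
hummus only: max(1583/210, 2.6/1.6) = 7.538 servings → $4.15.
edamame only: max(1583/559, 2.6/1.7) = 2.832 servings → $3.54.
brown rice only: max(1583/158, 2.6/0.8) = 10.02 servings → $6.51.
hummus + edamame: intersection lies outside the first quadrant.
hummus + brown rice: the both-tight solution has a negative serving — not a feasible corner.
edamame + brown rice: intersection lies outside the first quadrant.
So the least-cost plan costs $3.54.

$3.54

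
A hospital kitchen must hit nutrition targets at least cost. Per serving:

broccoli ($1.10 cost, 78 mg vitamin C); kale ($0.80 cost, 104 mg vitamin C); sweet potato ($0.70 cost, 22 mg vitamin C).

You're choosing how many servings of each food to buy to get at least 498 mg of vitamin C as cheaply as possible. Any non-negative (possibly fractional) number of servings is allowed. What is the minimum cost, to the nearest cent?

Cost per mg of vitamin C: kale $0.0077, broccoli $0.0141, sweet potato $0.0318.
With no serving limits, use only kale: 498 mg / 104 mg = 4.788 servings × $0.80 = $3.83.

$3.83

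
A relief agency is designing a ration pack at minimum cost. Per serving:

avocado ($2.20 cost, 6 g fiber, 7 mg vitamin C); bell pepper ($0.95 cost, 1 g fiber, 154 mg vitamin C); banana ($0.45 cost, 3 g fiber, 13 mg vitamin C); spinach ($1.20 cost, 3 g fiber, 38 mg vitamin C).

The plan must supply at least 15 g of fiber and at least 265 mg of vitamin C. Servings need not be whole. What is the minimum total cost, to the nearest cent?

This is a tiny linear program; its minimum lies at a vertex of the feasible set. List the vertices and price them.
avocado only: max(15/6, 265/7) = 37.86 servings → $83.29.
bell pepper only: max(15/1, 265/154) = 15 servings → $14.25.
banana only: max(15/3, 265/13) = 20.38 servings → $9.17.
spinach only: max(15/3, 265/38) = 6.974 servings → $8.37.
avocado + bell pepper with both tight: 2.23 servings and 1.619 servings → $6.44.
avocado + banana: intersection lies outside the first quadrant.
avocado + spinach with both targets exact would need a negative amount; discard.
bell pepper + banana with both tight: 1.336 servings and 4.555 servings → $3.32.
bell pepper + spinach with both tight: 0.5307 servings and 4.823 servings → $6.29.
banana + spinach with both targets exact would need a negative amount; discard.
The minimum over all feasible corners is $3.32.

$3.32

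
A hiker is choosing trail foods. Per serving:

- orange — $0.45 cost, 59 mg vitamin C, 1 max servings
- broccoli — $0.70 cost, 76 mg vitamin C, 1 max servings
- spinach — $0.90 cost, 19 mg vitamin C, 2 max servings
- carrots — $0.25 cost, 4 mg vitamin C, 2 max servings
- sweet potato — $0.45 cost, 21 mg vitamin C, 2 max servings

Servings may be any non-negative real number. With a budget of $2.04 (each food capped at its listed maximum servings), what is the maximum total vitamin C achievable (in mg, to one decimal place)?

Vitamin C per dollar: orange 131.1, broccoli 108.6, sweet potato 46.67, spinach 21.11, carrots 16.
Take 1 serving of orange: spends $0.45, +59.0 mg vitamin C (running total 59.0 mg).
Take 1 serving of broccoli: spends $0.70, +76.0 mg vitamin C (running total 135.0 mg).
Take 1.978 servings of sweet potato: spends $0.89, +41.5 mg vitamin C (running total 176.5 mg).
Greedy by best ratio exhausts the cost allowance optimally: 176.5 mg.

176.5 mg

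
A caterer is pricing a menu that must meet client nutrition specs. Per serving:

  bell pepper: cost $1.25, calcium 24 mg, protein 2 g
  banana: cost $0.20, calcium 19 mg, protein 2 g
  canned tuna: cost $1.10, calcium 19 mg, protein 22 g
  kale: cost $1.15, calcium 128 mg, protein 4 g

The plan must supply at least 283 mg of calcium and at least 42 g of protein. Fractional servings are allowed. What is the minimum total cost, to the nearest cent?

$3.53

This is a tiny linear program; its minimum lies at a vertex of the feasible set. List the vertices and price them.
bell pepper only: max(283/24, 42/2) = 21 servings → $26.25.
banana only: max(283/19, 42/2) = 21 servings → $4.20.
canned tuna only: max(283/19, 42/22) = 14.89 servings → $16.38.
kale only: max(283/128, 42/4) = 10.5 servings → $12.07.
bell pepper + banana: the both-tight solution has a negative serving — not a feasible corner.
bell pepper + canned tuna with both tight: 11.08 servings and 0.902 servings → $14.84.
bell pepper + kale with both targets exact would need a negative amount; discard.
banana + canned tuna with both tight: 14.28 servings and 0.6105 servings → $3.53.
banana + kale: the both-tight solution has a negative serving — not a feasible corner.
canned tuna + kale with both tight: 1.549 servings and 1.981 servings → $3.98.
So the least-cost plan costs $3.53.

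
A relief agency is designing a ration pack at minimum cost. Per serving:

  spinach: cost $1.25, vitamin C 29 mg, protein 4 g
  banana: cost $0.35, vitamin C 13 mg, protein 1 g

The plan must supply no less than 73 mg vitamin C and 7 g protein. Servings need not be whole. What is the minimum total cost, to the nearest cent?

$2.33

spinach only: max(73/29, 7/4) = 2.517 servings → $3.15.
banana only: max(73/13, 7/1) = 7 servings → $2.45.
spinach + banana with both tight: 0.7826 servings and 3.87 servings → $2.33.
Cheapest feasible corner: $2.33.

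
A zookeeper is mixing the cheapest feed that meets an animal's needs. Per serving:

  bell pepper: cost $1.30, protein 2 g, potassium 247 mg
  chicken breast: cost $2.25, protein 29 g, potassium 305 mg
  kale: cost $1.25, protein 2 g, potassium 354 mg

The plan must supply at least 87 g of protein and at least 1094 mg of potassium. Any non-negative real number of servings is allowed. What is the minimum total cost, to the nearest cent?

$7.34

Check every corner: each single food scaled to meet both minima, and each pair solved so both constraints bind.
bell pepper only: max(87/2, 1094/247) = 43.5 servings → $56.55.
chicken breast only: max(87/29, 1094/305) = 3.587 servings → $8.07.
kale only: max(87/2, 1094/354) = 43.5 servings → $54.38.
bell pepper + chicken breast with both tight: 0.7922 servings and 2.945 servings → $7.66.
bell pepper + kale: the both-tight solution has a negative serving — not a feasible corner.
chicken breast + kale with both tight: 2.963 servings and 0.5376 servings → $7.34.
Cheapest feasible corner: $7.34.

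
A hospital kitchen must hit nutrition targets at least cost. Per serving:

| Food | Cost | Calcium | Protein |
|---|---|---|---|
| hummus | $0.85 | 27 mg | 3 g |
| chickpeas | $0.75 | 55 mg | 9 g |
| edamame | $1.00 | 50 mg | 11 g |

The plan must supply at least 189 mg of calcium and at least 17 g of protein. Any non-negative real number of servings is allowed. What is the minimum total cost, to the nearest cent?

$2.58

hummus only: max(189/27, 17/3) = 7 servings → $5.95.
chickpeas only: max(189/55, 17/9) = 3.436 servings → $2.58.
edamame only: max(189/50, 17/11) = 3.78 servings → $3.78.
hummus + chickpeas with both targets exact would need a negative amount; discard.
hummus + edamame: intersection lies outside the first quadrant.
chickpeas + edamame: intersection lies outside the first quadrant.
Cheapest feasible corner: $2.58.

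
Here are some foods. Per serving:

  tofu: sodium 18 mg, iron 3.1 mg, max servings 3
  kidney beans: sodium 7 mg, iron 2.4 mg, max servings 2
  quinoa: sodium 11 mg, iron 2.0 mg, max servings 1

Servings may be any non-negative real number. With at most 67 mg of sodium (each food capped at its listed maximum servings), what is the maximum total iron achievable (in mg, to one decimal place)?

14.0 mg

Iron per mg sodium: kidney beans 0.3429, quinoa 0.1818, tofu 0.1722.
Take 2 servings of kidney beans: uses 14 mg sodium, +4.8 mg iron (running total 4.8 mg).
Take 1 serving of quinoa: uses 11 mg sodium, +2.0 mg iron (running total 6.8 mg).
Take 2.333 servings of tofu: uses 42 mg sodium, +7.2 mg iron (running total 14.0 mg).
Filling greedily by iron-per-mg sodium is optimal for one linear limit, giving 14.0 mg.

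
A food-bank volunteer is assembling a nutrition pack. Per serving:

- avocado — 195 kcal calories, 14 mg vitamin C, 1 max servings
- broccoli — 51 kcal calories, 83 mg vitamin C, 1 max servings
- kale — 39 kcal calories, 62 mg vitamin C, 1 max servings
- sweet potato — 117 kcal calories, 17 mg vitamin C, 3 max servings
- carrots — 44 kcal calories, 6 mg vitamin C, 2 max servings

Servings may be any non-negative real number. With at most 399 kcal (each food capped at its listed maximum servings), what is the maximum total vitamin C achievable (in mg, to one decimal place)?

189.9 mg

Vitamin C per kcal: broccoli 1.627, kale 1.59, sweet potato 0.1453, carrots 0.1364, avocado 0.07179.
Take 1 serving of broccoli: uses 51 kcal, +83.0 mg vitamin C (running total 83.0 mg).
Take 1 serving of kale: uses 39 kcal, +62.0 mg vitamin C (running total 145.0 mg).
Take 2.641 servings of sweet potato: uses 309 kcal, +44.9 mg vitamin C (running total 189.9 mg).
Filling greedily by vitamin C-per-kcal is optimal for one linear limit, giving 189.9 mg.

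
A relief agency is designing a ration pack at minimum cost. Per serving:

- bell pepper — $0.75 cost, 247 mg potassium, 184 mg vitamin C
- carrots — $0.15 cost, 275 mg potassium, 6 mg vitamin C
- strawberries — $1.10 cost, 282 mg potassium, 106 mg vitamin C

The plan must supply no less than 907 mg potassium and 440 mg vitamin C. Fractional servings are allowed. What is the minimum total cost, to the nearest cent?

With two linear requirements the optimum uses one or two foods; enumerate the corners.
bell pepper only: max(907/247, 440/184) = 3.672 servings → $2.75.
carrots only: max(907/275, 440/6) = 73.33 servings → $11.00.
strawberries only: max(907/282, 440/106) = 4.151 servings → $4.57.
bell pepper + carrots with both tight: 2.353 servings and 1.185 servings → $1.94.
bell pepper + strawberries with both tight: 1.087 servings and 2.264 servings → $3.31.
carrots + strawberries: the both-tight solution has a negative serving — not a feasible corner.
Cheapest feasible corner: $1.94.

$1.94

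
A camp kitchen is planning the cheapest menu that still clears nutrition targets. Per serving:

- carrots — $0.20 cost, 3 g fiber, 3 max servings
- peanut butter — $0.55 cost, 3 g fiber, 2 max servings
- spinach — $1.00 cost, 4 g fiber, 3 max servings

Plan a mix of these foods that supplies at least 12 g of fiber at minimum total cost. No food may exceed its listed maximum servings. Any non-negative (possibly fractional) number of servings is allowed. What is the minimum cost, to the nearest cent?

Cost per g of fiber: carrots $0.0667, peanut butter $0.1833, spinach $0.2500.
Take 3 servings of carrots: +9.0 g fiber for $0.60 (total $0.60, still need 3.0 g).
Take 1 serving of peanut butter: +3.0 g fiber for $0.55 (total $1.15, still need 0.0 g).
Filling from the cheapest source first is optimal under one linear minimum: $1.15.

$1.15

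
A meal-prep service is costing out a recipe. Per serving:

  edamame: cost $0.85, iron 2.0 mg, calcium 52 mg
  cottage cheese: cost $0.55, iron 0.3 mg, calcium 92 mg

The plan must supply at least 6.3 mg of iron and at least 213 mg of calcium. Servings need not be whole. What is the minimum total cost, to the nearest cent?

An LP optimum is at a vertex; with two nutrient constraints at most two foods are used. Check each candidate.
edamame only: max(6.3/2.0, 213/52) = 4.096 servings → $3.48.
cottage cheese only: max(6.3/0.3, 213/92) = 21 servings → $11.55.
edamame + cottage cheese with both tight: 3.062 servings and 0.5843 servings → $2.92.
The minimum over all feasible corners is $2.92.

$2.92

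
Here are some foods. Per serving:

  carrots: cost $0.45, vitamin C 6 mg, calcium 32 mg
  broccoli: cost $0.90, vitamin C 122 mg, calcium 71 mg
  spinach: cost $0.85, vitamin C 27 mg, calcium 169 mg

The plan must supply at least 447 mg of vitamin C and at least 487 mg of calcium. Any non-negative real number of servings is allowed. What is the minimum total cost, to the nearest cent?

$4.26

Minimising a linear cost over {vitamin C ≥ 447, calcium ≥ 487, servings ≥ 0} — the optimum is at a vertex, using one or two foods.
carrots only: max(447/6, 487/32) = 74.5 servings → $33.52.
broccoli only: max(447/122, 487/71) = 6.859 servings → $6.17.
spinach only: max(447/27, 487/169) = 16.56 servings → $14.07.
carrots + broccoli with both tight: 7.958 servings and 3.273 servings → $6.53.
carrots + spinach: intersection lies outside the first quadrant.
broccoli + spinach with both tight: 3.336 servings and 1.48 servings → $4.26.
Cheapest feasible corner: $4.26.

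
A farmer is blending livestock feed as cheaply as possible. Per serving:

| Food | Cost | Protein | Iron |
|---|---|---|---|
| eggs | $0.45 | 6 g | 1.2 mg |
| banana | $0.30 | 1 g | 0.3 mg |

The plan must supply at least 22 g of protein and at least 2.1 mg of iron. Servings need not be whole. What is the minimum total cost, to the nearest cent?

$1.65

eggs only: max(22/6, 2.1/1.2) = 3.667 servings → $1.65.
banana only: max(22/1, 2.1/0.3) = 22 servings → $6.60.
eggs + banana with both targets exact would need a negative amount; discard.
So the least-cost plan costs $1.65.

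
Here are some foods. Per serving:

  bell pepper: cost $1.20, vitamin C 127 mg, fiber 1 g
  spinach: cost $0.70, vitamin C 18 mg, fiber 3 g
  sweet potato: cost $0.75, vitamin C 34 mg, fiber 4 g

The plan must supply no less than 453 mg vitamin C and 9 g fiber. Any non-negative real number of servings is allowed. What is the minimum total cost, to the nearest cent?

$4.90

bell pepper only: max(453/127, 9/1) = 9 servings → $10.80.
spinach only: max(453/18, 9/3) = 25.17 servings → $17.62.
sweet potato only: max(453/34, 9/4) = 13.32 servings → $9.99.
bell pepper + spinach with both tight: 3.298 servings and 1.901 servings → $5.29.
bell pepper + sweet potato with both tight: 3.177 servings and 1.456 servings → $4.90.
spinach + sweet potato: the both-tight solution has a negative serving — not a feasible corner.
Cheapest feasible corner: $4.90.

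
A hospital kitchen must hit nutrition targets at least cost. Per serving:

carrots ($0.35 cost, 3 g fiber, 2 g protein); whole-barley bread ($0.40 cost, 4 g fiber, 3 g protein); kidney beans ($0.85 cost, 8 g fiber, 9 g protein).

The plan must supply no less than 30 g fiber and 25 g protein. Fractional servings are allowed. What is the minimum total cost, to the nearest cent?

$3.04

Minimising a linear cost over {fiber ≥ 30, protein ≥ 25, servings ≥ 0} — the optimum is at a vertex, using one or two foods.
carrots only: max(30/3, 25/2) = 12.5 servings → $4.38.
whole-barley bread only: max(30/4, 25/3) = 8.333 servings → $3.33.
kidney beans only: max(30/8, 25/9) = 3.75 servings → $3.19.
carrots + whole-barley bread: the both-tight solution has a negative serving — not a feasible corner.
carrots + kidney beans with both tight: 6.364 servings and 1.364 servings → $3.39.
whole-barley bread + kidney beans with both tight: 5.833 servings and 0.8333 servings → $3.04.
So the least-cost plan costs $3.04.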